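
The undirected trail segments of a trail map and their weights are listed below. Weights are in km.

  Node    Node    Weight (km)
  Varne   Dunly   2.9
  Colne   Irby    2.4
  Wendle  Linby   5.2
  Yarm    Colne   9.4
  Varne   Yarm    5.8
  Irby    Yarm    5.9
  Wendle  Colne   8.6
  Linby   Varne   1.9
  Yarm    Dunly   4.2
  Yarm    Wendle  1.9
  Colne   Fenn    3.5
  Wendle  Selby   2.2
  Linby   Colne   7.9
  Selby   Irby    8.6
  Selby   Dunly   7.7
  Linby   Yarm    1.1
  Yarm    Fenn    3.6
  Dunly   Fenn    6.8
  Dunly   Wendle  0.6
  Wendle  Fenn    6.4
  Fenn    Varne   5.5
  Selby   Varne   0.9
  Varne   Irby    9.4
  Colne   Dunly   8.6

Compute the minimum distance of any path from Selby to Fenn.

Enumerating some paths:
Selby - Wendle - Yarm - Fenn: 2.2+1.9+3.6 = 7.7
Selby - Varne - Fenn: 0.9+5.5 = 6.4
Selby - Varne - Linby - Yarm - Fenn: 0.9+1.9+1.1+3.6 = 7.5
The minimum is 6.4 km via Selby - Varne - Fenn.

6.4 km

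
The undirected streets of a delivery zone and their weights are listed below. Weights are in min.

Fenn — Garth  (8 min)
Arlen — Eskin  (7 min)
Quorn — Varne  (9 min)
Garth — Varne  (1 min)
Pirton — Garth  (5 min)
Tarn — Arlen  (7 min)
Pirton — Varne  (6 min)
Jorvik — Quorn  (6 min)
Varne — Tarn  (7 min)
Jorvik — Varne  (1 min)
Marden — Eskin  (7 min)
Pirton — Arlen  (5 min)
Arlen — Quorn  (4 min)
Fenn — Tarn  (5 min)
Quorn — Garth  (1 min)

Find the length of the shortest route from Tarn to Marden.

Shortest distances from Tarn:
Tarn: 0
Fenn: 5  (via Tarn)
Arlen: 7  (via Tarn)
Varne: 7  (via Tarn)
Jorvik: 8  (via Varne)
Garth: 8  (via Varne)
Quorn: 9  (via Garth)
Pirton: 12  (via Arlen)
Eskin: 14  (via Arlen)
Marden: 21  (via Eskin)
Shortest route: Tarn → Arlen → Eskin → Marden = 21 min.

21 min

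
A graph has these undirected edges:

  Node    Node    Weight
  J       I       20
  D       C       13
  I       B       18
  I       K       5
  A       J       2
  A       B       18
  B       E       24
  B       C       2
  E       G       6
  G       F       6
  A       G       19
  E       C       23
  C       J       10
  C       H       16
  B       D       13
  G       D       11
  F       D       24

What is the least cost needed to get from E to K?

Settle nodes by increasing distance from E:
E: 0
G: 6  (via E)
F: 12  (via G)
D: 17  (via G)
C: 23  (via E)
B: 24  (via E)
A: 25  (via G)
J: 27  (via A)
H: 39  (via C)
I: 42  (via B)
K: 47  (via I)
Shortest route: E → B → I → K = 47.

47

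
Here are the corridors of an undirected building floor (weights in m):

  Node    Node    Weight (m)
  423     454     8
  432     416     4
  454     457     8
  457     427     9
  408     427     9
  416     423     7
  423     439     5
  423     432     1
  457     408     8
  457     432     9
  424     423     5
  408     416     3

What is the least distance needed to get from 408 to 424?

13 m

Candidate routes:
408–457–454–423–424: 8+8+8+5 = 29
408–416–423–424: 3+7+5 = 15
408–457–432–423–424: 8+9+1+5 = 23
408–416–432–423–424: 3+4+1+5 = 13
Cheapest is 408–416–432–423–424 at 13 m.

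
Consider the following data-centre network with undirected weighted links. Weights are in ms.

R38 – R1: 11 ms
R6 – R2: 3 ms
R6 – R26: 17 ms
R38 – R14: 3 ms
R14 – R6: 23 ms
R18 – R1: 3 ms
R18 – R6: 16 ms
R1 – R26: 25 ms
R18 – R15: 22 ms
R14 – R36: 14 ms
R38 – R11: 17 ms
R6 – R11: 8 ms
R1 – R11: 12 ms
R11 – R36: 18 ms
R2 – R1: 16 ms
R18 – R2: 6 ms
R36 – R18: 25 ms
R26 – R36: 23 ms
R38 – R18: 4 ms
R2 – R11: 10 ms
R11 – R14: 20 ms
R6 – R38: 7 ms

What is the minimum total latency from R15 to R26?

48 ms

Running Dijkstra from R15:
R15: 0
R18: 22  (via R15)
R1: 25  (via R18)
R38: 26  (via R18)
R2: 28  (via R18)
R14: 29  (via R38)
R6: 31  (via R2)
R11: 37  (via R1)
R36: 43  (via R14)
R26: 48  (via R6)
Shortest route: R15–R18–R2–R6–R26 = 48 ms.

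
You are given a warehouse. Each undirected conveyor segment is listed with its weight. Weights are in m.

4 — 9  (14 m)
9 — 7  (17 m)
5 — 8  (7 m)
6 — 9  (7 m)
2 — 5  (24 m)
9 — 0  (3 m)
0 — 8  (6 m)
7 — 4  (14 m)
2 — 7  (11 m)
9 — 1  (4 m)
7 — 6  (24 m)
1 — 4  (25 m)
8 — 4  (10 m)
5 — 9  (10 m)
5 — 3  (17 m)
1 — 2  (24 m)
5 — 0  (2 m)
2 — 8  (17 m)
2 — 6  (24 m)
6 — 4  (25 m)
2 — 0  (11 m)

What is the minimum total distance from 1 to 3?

Enumerating some paths:
1 → 9 → 0 → 5 → 3: 4+3+2+17 = 26
1 → 9 → 5 → 3: 4+10+17 = 31
The minimum is 26 m via 1 → 9 → 0 → 5 → 3.

26 m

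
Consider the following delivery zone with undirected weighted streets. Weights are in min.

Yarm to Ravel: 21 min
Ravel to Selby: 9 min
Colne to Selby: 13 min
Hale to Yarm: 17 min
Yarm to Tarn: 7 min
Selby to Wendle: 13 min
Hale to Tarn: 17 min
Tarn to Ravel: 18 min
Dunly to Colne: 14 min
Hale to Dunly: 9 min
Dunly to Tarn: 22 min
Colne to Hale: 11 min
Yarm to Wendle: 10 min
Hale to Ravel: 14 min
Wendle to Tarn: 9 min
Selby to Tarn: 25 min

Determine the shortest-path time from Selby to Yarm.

Settle nodes by increasing distance from Selby:
Selby: 0
Ravel: 9  (via Selby)
Colne: 13  (via Selby)
Wendle: 13  (via Selby)
Tarn: 22  (via Wendle)
Yarm: 23  (via Wendle)
Shortest route: Selby → Wendle → Yarm = 23 min.

23 min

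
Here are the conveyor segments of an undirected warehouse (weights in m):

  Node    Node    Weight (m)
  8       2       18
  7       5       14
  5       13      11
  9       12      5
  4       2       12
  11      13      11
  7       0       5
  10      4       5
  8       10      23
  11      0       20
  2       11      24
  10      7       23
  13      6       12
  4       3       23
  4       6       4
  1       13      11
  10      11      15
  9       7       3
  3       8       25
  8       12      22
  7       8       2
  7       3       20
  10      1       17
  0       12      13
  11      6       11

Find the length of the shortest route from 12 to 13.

33 m

Settle nodes by increasing distance from 12:
12: 0
9: 5  (via 12)
7: 8  (via 9)
8: 10  (via 7)
0: 13  (via 12)
5: 22  (via 7)
2: 28  (via 8)
3: 28  (via 7)
10: 31  (via 7)
11: 33  (via 0)
13: 33  (via 5)
Shortest route: 12–9–7–5–13 = 33 m.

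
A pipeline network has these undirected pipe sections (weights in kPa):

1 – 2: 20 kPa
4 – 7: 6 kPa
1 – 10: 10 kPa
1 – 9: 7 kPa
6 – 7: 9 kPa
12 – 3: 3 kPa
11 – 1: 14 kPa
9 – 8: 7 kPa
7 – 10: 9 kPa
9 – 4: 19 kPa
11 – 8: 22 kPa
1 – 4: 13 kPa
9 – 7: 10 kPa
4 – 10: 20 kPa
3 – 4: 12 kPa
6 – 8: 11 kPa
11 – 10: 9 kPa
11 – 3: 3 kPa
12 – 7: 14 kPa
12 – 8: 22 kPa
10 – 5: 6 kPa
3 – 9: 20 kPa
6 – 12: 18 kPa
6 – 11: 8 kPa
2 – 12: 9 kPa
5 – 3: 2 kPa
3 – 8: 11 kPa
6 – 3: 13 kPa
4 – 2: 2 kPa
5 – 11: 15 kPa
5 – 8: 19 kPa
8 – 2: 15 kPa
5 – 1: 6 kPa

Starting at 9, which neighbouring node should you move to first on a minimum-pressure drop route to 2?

Candidate routes:
9 → 4 → 2: 19+2 = 21
9 → 7 → 4 → 2: 10+6+2 = 18
The minimum is 18 kPa via 9 → 7 → 4 → 2.
So from 9 the first move is to 7.

7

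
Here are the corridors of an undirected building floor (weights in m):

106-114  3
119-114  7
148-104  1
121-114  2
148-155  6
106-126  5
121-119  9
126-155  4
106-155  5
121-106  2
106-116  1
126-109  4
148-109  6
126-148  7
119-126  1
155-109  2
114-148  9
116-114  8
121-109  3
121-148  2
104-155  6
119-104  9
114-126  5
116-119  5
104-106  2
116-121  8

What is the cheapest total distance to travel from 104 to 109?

6 m

Compare a few routes:
104 - 148 - 121 - 109: 1+2+3 = 6
104 - 148 - 109: 1+6 = 7
104 - 106 - 121 - 109: 2+2+3 = 7
Cheapest is 104 - 148 - 121 - 109 at 6 m.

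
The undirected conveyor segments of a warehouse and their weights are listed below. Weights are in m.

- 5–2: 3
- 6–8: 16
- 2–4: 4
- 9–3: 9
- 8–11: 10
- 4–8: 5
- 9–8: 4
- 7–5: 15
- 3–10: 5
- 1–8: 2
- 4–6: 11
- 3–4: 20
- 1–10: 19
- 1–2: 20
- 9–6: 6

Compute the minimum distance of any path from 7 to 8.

Candidate routes:
7 - 5 - 2 - 4 - 8: 15+3+4+5 = 27
7 - 5 - 2 - 1 - 8: 15+3+20+2 = 40
The minimum is 27 m via 7 - 5 - 2 - 4 - 8.

27 m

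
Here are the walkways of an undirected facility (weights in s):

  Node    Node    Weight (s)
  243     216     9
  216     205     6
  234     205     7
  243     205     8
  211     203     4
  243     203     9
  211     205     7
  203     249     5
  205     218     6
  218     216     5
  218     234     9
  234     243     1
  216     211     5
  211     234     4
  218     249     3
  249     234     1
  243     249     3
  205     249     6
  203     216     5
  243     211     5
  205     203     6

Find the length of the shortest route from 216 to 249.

Settle nodes by increasing distance from 216:
216: 0
211: 5  (via 216)
218: 5  (via 216)
203: 5  (via 216)
205: 6  (via 216)
249: 8  (via 218)
Shortest route: 216–218–249 = 8 s.

8 s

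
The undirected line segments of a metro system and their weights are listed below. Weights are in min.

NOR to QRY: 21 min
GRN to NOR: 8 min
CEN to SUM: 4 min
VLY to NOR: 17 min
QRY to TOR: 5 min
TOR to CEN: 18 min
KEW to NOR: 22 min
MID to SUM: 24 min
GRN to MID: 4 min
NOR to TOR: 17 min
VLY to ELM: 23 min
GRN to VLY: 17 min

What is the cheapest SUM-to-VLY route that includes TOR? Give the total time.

56 min

Shortest SUM→TOR: SUM → CEN → TOR = 22
Best TOR to VLY: TOR → NOR → VLY costing 34
Total via TOR: 22 + 34 = 56 min.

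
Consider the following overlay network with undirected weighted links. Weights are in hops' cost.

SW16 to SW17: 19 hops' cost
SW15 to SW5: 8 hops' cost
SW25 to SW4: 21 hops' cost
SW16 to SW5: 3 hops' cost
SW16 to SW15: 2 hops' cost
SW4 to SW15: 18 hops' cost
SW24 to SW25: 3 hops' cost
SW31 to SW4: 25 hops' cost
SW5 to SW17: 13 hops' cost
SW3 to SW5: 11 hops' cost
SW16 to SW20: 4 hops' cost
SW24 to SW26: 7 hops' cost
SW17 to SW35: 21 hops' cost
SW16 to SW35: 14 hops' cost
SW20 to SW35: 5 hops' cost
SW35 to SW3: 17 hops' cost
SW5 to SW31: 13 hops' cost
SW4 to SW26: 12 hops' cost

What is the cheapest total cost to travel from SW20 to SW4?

24 hops' cost

Candidate routes:
SW20 - SW16 - SW5 - SW15 - SW4: 4+3+8+18 = 33
SW20 - SW16 - SW15 - SW4: 4+2+18 = 24
The minimum is 24 hops' cost via SW20 - SW16 - SW15 - SW4.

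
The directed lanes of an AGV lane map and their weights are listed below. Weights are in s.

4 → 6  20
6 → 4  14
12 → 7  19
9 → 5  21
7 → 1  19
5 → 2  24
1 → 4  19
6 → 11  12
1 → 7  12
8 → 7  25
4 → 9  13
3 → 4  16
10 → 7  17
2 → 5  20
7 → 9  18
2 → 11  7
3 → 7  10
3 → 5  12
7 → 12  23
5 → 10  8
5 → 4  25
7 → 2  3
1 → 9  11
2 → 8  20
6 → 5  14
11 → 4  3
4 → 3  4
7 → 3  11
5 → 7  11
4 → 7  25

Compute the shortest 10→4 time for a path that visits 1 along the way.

Shortest 10→1: 10–7–1 = 36
Best 1 to 4: 1–4 costing 19
Total via 1: 36 + 19 = 55 s.

55 s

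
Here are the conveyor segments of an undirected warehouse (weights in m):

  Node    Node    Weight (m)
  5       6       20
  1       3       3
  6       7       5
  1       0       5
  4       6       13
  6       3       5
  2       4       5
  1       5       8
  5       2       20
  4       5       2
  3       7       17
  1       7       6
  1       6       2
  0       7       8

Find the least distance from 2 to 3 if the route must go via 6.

Best 2 to 6: 2 → 4 → 5 → 1 → 6 costing 17
Shortest 6→3: 6 → 3 = 5
Total via 6: 17 + 5 = 22 m.

22 m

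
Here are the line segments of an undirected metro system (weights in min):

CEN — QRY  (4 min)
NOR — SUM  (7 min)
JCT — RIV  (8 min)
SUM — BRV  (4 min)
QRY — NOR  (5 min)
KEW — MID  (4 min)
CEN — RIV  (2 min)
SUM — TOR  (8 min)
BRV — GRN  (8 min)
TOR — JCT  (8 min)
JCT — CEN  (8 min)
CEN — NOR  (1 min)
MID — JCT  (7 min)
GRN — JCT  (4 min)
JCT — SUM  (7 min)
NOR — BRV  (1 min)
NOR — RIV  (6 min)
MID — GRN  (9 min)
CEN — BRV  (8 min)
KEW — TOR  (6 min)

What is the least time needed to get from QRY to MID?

Candidate routes:
QRY - NOR - CEN - RIV - JCT - MID: 5+1+2+8+7 = 23
QRY - NOR - CEN - JCT - MID: 5+1+8+7 = 21
QRY - CEN - RIV - JCT - MID: 4+2+8+7 = 21
QRY - CEN - JCT - MID: 4+8+7 = 19
The minimum is 19 min via QRY - CEN - JCT - MID.

19 min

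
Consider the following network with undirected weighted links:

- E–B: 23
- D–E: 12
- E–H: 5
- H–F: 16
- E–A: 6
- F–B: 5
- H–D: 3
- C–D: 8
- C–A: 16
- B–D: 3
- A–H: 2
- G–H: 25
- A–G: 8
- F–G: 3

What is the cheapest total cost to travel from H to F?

11

Enumerating some paths:
H - F: 16 = 16
H - A - G - F: 2+8+3 = 13
H - D - B - F: 3+3+5 = 11
H - E - A - G - F: 5+6+8+3 = 22
The minimum is 11 via H - D - B - F.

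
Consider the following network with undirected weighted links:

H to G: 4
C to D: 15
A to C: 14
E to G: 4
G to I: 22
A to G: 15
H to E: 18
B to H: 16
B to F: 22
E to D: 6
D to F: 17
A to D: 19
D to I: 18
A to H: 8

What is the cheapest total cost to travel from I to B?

Compare a few routes:
I → D → F → B: 18+17+22 = 57
I → G → H → B: 22+4+16 = 42
I → D → E → G → H → B: 18+6+4+4+16 = 48
I → D → E → H → B: 18+6+18+16 = 58
Cheapest is I → G → H → B at 42.

42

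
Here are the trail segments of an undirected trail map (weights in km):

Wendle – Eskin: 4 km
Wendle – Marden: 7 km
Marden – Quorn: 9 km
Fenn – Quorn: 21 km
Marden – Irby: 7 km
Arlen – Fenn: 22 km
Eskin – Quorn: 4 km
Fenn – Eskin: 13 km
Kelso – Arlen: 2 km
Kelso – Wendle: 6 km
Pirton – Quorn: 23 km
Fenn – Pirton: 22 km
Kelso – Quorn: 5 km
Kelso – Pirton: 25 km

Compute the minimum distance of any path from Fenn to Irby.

Shortest distances from Fenn:
Fenn: 0
Eskin: 13  (via Fenn)
Wendle: 17  (via Eskin)
Quorn: 17  (via Eskin)
Kelso: 22  (via Quorn)
Pirton: 22  (via Fenn)
Arlen: 22  (via Fenn)
Marden: 24  (via Wendle)
Irby: 31  (via Marden)
Shortest route: Fenn–Eskin–Wendle–Marden–Irby = 31 km.

31 km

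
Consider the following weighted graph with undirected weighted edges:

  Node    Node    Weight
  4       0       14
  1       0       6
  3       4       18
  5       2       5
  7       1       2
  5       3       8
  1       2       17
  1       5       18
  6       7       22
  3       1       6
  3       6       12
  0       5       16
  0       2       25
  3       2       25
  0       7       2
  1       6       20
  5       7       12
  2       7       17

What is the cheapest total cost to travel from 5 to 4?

Compare a few routes:
5 - 3 - 4: 8+18 = 26
5 - 0 - 4: 16+14 = 30
5 - 7 - 0 - 4: 12+2+14 = 28
The minimum is 26 via 5 - 3 - 4.

26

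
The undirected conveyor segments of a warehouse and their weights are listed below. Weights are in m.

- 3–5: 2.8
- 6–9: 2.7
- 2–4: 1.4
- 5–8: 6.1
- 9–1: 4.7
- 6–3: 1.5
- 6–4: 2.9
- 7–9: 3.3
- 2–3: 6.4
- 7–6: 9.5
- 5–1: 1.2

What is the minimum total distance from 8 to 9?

12 m

Shortest distances from 8:
8: 0
5: 6.1  (via 8)
1: 7.3  (via 5)
3: 8.9  (via 5)
6: 10.4  (via 3)
9: 12  (via 1)
Shortest route: 8–5–1–9 = 12 m.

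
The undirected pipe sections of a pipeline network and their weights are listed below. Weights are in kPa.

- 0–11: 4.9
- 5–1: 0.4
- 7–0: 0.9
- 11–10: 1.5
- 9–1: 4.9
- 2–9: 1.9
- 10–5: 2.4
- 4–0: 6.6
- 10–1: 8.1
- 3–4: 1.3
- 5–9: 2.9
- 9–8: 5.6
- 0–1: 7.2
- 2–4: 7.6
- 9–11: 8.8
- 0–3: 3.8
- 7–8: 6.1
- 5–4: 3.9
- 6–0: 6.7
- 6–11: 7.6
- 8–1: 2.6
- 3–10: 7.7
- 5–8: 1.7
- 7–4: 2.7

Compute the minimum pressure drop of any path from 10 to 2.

Candidate routes:
10–5–9–2: 2.4+2.9+1.9 = 7.2
10–5–8–9–2: 2.4+1.7+5.6+1.9 = 11.6
10–11–9–2: 1.5+8.8+1.9 = 12.2
10–5–1–9–2: 2.4+0.4+4.9+1.9 = 9.6
Cheapest is 10–5–9–2 at 7.2 kPa.

7.2 kPa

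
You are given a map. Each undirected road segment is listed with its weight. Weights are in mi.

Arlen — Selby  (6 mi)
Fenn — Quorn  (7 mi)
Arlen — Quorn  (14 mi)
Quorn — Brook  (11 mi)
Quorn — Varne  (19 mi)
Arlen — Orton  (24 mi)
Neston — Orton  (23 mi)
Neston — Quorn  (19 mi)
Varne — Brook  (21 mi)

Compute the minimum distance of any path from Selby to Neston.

Compare a few routes:
Selby → Arlen → Orton → Neston: 6+24+23 = 53
Selby → Arlen → Quorn → Neston: 6+14+19 = 39
The minimum is 39 mi via Selby → Arlen → Quorn → Neston.

39 mi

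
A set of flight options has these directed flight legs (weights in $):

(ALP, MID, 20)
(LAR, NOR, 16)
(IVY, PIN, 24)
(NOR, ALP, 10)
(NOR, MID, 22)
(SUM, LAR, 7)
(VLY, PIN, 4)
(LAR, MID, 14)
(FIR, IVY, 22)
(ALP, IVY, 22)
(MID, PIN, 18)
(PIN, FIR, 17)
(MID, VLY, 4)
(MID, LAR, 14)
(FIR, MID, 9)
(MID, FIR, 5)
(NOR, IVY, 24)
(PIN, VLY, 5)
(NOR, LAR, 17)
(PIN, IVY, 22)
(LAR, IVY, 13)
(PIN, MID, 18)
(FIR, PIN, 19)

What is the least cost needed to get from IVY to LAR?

$56

Candidate routes:
IVY - PIN - FIR - MID - LAR: 24+17+9+14 = 64
IVY - PIN - MID - LAR: 24+18+14 = 56
The minimum is $56 via IVY - PIN - MID - LAR.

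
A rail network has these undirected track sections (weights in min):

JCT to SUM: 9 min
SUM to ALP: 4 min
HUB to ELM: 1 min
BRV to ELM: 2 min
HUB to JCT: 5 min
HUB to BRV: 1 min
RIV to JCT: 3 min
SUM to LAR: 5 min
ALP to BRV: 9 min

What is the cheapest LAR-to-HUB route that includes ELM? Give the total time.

21 min

Shortest LAR→ELM: LAR → SUM → ALP → BRV → ELM = 20
Best ELM to HUB: ELM → HUB costing 1
Total via ELM: 20 + 1 = 21 min.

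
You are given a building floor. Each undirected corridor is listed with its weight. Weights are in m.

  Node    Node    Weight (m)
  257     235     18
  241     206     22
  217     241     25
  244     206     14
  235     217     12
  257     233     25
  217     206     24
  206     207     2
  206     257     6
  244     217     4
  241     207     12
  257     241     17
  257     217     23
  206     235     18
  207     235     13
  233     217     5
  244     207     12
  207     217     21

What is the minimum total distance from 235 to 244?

Compare a few routes:
235 → 207 → 244: 13+12 = 25
235 → 207 → 206 → 244: 13+2+14 = 29
235 → 206 → 207 → 244: 18+2+12 = 32
235 → 217 → 244: 12+4 = 16
Cheapest is 235 → 217 → 244 at 16 m.

16 m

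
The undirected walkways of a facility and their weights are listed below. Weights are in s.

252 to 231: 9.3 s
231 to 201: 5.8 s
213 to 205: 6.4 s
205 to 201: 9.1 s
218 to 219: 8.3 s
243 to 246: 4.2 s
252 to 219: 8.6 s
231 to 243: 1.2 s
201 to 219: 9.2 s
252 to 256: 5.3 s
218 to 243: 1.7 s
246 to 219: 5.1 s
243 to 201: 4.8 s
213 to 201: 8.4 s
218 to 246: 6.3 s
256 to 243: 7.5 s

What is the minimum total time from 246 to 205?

18.1 s

Candidate routes:
246 → 218 → 243 → 201 → 205: 6.3+1.7+4.8+9.1 = 21.9
246 → 243 → 231 → 201 → 205: 4.2+1.2+5.8+9.1 = 20.3
246 → 243 → 201 → 205: 4.2+4.8+9.1 = 18.1
Cheapest is 246 → 243 → 201 → 205 at 18.1 s.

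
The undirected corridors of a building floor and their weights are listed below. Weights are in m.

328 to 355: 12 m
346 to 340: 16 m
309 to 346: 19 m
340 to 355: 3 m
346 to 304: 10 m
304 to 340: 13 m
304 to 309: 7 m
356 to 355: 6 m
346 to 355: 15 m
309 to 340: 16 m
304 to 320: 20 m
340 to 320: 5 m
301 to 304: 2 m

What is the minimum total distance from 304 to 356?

22 m

Compare a few routes:
304 - 346 - 355 - 356: 10+15+6 = 31
304 - 340 - 355 - 356: 13+3+6 = 22
Cheapest is 304 - 340 - 355 - 356 at 22 m.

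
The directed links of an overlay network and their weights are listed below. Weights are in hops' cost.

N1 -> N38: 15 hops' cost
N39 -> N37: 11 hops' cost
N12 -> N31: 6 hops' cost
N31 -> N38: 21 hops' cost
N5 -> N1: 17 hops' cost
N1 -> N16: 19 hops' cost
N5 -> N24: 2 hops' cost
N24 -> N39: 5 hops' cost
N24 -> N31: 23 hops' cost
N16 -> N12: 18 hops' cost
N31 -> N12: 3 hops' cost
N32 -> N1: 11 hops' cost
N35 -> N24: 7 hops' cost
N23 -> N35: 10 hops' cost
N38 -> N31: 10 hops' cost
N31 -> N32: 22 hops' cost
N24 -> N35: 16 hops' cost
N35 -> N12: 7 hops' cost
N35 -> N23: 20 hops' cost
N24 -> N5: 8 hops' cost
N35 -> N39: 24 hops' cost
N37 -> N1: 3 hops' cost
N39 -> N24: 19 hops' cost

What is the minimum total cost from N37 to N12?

31 hops' cost

Compare a few routes:
N37 → N1 → N16 → N12: 3+19+18 = 40
N37 → N1 → N38 → N31 → N12: 3+15+10+3 = 31
Cheapest is N37 → N1 → N38 → N31 → N12 at 31 hops' cost.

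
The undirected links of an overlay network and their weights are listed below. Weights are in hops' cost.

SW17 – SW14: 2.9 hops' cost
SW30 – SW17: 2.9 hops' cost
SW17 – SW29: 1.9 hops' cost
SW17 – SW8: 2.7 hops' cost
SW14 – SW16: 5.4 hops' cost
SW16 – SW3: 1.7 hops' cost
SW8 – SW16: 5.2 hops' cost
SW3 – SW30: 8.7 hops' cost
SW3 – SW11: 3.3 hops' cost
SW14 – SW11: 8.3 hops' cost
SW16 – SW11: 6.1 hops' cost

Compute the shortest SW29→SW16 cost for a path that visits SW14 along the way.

Shortest SW29→SW14: SW29–SW17–SW14 = 4.8
Best SW14 to SW16: SW14–SW16 costing 5.4
Total via SW14: 4.8 + 5.4 = 10.2 hops' cost.

10.2 hops' cost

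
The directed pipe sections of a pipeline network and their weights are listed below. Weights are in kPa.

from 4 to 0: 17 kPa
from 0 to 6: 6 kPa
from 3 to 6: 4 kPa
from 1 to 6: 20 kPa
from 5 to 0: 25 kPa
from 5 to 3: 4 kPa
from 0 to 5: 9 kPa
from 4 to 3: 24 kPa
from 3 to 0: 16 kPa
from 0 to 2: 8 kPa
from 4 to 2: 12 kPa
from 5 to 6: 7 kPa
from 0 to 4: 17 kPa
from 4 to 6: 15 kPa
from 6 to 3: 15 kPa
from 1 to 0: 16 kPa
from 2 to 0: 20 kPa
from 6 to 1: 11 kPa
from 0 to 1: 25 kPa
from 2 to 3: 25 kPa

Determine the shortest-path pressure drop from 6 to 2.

35 kPa

Enumerating some paths:
6–3–0–2: 15+16+8 = 39
6–1–0–4–2: 11+16+17+12 = 56
6–1–0–2: 11+16+8 = 35
Cheapest is 6–1–0–2 at 35 kPa.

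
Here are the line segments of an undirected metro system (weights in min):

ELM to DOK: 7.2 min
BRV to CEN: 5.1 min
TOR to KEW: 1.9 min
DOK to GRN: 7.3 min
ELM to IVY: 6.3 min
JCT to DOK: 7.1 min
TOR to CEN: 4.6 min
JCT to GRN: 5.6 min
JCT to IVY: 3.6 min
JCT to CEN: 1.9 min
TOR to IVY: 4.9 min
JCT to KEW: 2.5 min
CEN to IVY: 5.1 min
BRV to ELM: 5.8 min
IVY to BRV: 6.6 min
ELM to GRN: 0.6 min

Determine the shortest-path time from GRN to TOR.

Compare a few routes:
GRN–JCT–IVY–TOR: 5.6+3.6+4.9 = 14.1
GRN–JCT–CEN–TOR: 5.6+1.9+4.6 = 12.1
GRN–ELM–IVY–TOR: 0.6+6.3+4.9 = 11.8
GRN–JCT–KEW–TOR: 5.6+2.5+1.9 = 10
The minimum is 10 min via GRN–JCT–KEW–TOR.

10 min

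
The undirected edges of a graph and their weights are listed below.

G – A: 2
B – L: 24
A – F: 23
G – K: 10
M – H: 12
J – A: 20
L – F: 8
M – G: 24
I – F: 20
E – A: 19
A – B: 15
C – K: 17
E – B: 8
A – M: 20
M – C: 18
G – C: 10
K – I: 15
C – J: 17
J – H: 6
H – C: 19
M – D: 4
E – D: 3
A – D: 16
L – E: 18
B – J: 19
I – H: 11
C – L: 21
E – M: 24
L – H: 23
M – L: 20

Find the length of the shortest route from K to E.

31

Settle nodes by increasing distance from K:
K: 0
G: 10  (via K)
A: 12  (via G)
I: 15  (via K)
C: 17  (via K)
H: 26  (via I)
B: 27  (via A)
D: 28  (via A)
E: 31  (via A)
Shortest route: K → G → A → E = 31.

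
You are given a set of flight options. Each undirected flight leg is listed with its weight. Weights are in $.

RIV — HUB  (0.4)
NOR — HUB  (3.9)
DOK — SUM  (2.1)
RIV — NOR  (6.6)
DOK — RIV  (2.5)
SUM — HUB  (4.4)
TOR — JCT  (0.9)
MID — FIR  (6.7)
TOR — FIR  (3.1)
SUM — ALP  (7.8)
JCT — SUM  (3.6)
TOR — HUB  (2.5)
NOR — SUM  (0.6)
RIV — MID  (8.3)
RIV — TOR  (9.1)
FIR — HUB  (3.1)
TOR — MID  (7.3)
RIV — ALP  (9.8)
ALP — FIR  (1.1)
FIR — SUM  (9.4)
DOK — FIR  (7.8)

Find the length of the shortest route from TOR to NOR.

Candidate routes:
TOR - JCT - SUM - NOR: 0.9+3.6+0.6 = 5.1
TOR - HUB - NOR: 2.5+3.9 = 6.4
TOR - HUB - RIV - DOK - SUM - NOR: 2.5+0.4+2.5+2.1+0.6 = 8.1
TOR - HUB - SUM - NOR: 2.5+4.4+0.6 = 7.5
Cheapest is TOR - JCT - SUM - NOR at $5.1.

$5.1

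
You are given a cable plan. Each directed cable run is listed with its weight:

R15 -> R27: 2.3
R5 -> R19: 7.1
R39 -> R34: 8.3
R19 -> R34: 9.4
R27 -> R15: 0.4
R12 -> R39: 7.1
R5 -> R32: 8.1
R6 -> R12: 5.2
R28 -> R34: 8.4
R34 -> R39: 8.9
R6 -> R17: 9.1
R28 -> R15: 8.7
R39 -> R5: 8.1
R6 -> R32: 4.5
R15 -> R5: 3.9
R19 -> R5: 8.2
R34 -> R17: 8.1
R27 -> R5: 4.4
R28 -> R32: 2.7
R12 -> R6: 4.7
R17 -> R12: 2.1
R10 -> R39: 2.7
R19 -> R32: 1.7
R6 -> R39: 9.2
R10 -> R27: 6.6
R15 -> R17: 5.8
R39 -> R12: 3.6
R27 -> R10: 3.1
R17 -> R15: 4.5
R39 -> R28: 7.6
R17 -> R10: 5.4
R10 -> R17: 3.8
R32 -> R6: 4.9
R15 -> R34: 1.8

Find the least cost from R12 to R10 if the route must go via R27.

23.7

Best R12 to R27: R12–R6–R17–R15–R27 costing 20.6
Best R27 to R10: R27–R10 costing 3.1
Total via R27: 20.6 + 3.1 = 23.7.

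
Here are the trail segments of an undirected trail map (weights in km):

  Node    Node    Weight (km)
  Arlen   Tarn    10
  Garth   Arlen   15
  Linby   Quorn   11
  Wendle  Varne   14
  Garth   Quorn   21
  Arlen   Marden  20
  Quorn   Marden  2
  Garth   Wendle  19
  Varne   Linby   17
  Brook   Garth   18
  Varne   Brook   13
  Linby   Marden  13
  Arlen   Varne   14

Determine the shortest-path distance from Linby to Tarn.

41 km

Candidate routes:
Linby–Marden–Arlen–Tarn: 13+20+10 = 43
Linby–Quorn–Garth–Arlen–Tarn: 11+21+15+10 = 57
Linby–Varne–Arlen–Tarn: 17+14+10 = 41
Linby–Quorn–Marden–Arlen–Tarn: 11+2+20+10 = 43
The minimum is 41 km via Linby–Varne–Arlen–Tarn.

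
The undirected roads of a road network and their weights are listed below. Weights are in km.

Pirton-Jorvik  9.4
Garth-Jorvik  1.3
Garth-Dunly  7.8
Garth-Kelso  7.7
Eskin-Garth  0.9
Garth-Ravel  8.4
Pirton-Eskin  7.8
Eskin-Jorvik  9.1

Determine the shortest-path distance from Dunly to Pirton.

Running Dijkstra from Dunly:
Dunly: 0
Garth: 7.8  (via Dunly)
Eskin: 8.7  (via Garth)
Jorvik: 9.1  (via Garth)
Kelso: 15.5  (via Garth)
Ravel: 16.2  (via Garth)
Pirton: 16.5  (via Eskin)
Shortest route: Dunly–Garth–Eskin–Pirton = 16.5 km.

16.5 km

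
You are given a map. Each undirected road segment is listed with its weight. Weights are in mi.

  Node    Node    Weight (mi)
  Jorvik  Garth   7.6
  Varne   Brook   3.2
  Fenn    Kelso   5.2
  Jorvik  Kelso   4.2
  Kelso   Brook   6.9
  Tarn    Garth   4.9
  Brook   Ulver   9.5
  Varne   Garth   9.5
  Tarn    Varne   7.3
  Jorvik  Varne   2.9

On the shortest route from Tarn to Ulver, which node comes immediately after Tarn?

Enumerating some paths:
Tarn - Garth - Jorvik - Varne - Brook - Ulver: 4.9+7.6+2.9+3.2+9.5 = 28.1
Tarn - Varne - Brook - Ulver: 7.3+3.2+9.5 = 20
Tarn - Garth - Varne - Brook - Ulver: 4.9+9.5+3.2+9.5 = 27.1
Cheapest is Tarn - Varne - Brook - Ulver at 20 mi.
So from Tarn the first move is to Varne.

Varne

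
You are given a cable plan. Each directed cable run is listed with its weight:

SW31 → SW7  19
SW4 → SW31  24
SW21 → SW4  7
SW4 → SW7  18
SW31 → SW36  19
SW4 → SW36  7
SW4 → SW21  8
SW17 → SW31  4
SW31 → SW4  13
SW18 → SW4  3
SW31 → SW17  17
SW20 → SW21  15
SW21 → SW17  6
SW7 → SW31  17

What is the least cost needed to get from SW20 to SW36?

Compare a few routes:
SW20–SW21–SW4–SW36: 15+7+7 = 29
SW20–SW21–SW17–SW31–SW36: 15+6+4+19 = 44
Cheapest is SW20–SW21–SW4–SW36 at 29.

29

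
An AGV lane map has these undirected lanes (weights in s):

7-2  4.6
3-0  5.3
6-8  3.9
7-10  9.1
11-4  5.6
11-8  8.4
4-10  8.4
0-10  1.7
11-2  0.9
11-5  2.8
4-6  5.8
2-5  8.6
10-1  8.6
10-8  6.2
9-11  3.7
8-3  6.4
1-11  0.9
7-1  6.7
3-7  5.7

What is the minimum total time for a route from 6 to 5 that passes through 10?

22.4 s

Best 6 to 10: 6 → 8 → 10 costing 10.1
Shortest 10→5: 10 → 1 → 11 → 5 = 12.3
Total via 10: 10.1 + 12.3 = 22.4 s.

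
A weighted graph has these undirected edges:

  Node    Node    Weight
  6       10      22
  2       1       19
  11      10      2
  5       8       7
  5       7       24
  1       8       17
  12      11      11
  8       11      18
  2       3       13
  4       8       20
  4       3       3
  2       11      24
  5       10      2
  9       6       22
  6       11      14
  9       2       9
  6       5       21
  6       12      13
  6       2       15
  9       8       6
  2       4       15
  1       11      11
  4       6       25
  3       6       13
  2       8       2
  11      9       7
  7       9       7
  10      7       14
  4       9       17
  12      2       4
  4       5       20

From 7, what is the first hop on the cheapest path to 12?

9

Candidate routes:
7 - 9 - 8 - 2 - 12: 7+6+2+4 = 19
7 - 9 - 11 - 12: 7+7+11 = 25
7 - 9 - 2 - 12: 7+9+4 = 20
The minimum is 19 via 7 - 9 - 8 - 2 - 12.
So from 7 the first move is to 9.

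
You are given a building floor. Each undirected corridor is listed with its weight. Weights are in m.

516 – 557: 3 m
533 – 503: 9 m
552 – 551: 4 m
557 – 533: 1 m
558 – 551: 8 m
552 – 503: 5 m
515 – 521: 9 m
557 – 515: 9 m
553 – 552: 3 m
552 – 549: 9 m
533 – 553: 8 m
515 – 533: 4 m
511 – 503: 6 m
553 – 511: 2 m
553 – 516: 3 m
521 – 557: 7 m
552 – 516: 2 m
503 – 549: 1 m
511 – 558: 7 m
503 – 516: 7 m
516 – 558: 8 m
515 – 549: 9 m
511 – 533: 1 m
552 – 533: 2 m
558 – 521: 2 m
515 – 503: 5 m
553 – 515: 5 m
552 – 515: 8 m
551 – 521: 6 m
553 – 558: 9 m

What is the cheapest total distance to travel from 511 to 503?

Running Dijkstra from 511:
511: 0
533: 1  (via 511)
557: 2  (via 533)
553: 2  (via 511)
552: 3  (via 533)
515: 5  (via 533)
516: 5  (via 557)
503: 6  (via 511)
Shortest route: 511–503 = 6 m.

6 m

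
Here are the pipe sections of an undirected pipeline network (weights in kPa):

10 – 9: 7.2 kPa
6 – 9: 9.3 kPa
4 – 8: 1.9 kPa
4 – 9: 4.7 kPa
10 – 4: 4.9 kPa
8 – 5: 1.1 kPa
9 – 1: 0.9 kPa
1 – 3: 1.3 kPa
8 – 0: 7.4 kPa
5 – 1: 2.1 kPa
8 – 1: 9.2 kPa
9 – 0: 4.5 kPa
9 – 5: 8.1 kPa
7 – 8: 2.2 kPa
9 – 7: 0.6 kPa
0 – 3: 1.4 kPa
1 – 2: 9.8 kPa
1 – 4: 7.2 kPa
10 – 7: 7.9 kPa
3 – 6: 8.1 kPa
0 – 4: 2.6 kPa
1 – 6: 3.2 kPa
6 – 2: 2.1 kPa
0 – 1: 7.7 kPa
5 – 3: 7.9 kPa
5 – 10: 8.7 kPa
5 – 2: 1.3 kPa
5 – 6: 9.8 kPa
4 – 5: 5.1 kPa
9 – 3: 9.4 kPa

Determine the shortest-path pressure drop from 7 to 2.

Settle nodes by increasing distance from 7:
7: 0
9: 0.6  (via 7)
1: 1.5  (via 9)
8: 2.2  (via 7)
3: 2.8  (via 1)
5: 3.3  (via 8)
4: 4.1  (via 8)
0: 4.2  (via 3)
2: 4.6  (via 5)
Shortest route: 7 → 8 → 5 → 2 = 4.6 kPa.

4.6 kPa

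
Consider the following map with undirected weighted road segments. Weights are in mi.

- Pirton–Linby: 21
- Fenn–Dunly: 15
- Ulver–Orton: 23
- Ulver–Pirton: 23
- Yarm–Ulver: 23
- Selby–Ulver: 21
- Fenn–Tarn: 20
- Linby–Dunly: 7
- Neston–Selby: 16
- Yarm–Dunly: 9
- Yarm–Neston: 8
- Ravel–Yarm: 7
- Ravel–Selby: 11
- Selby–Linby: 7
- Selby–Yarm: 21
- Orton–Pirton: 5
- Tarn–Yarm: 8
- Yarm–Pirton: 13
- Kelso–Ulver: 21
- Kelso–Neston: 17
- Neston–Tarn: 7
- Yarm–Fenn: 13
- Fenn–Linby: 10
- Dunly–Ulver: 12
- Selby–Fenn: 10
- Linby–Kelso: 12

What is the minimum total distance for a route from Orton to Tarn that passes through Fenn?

51 mi

Best Orton to Fenn: Orton–Pirton–Yarm–Fenn costing 31
Best Fenn to Tarn: Fenn–Tarn costing 20
Total via Fenn: 31 + 20 = 51 mi.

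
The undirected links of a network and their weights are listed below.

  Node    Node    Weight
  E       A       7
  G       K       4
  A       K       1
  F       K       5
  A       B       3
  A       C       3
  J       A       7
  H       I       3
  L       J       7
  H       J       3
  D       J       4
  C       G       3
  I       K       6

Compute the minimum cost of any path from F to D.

17

Running Dijkstra from F:
F: 0
K: 5  (via F)
A: 6  (via K)
B: 9  (via A)
C: 9  (via A)
G: 9  (via K)
I: 11  (via K)
E: 13  (via A)
J: 13  (via A)
H: 14  (via I)
D: 17  (via J)
Shortest route: F–K–A–J–D = 17.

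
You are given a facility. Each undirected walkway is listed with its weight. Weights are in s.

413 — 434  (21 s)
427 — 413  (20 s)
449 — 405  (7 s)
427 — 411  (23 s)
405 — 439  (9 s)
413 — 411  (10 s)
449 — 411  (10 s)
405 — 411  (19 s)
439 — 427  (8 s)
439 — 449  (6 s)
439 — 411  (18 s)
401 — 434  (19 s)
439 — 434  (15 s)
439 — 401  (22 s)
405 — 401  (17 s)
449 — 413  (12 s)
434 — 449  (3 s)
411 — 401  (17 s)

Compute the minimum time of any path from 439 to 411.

16 s

Shortest distances from 439:
439: 0
449: 6  (via 439)
427: 8  (via 439)
405: 9  (via 439)
434: 9  (via 449)
411: 16  (via 449)
Shortest route: 439–449–411 = 16 s.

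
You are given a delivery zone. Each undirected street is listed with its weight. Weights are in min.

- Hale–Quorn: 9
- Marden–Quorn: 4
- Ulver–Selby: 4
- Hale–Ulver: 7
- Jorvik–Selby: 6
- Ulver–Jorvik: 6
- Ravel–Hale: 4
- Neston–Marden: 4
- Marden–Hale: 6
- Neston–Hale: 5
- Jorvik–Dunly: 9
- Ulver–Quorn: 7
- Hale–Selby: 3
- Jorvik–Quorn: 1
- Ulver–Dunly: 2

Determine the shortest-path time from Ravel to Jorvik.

13 min

Enumerating some paths:
Ravel → Hale → Quorn → Jorvik: 4+9+1 = 14
Ravel → Hale → Marden → Quorn → Jorvik: 4+6+4+1 = 15
Ravel → Hale → Selby → Jorvik: 4+3+6 = 13
The minimum is 13 min via Ravel → Hale → Selby → Jorvik.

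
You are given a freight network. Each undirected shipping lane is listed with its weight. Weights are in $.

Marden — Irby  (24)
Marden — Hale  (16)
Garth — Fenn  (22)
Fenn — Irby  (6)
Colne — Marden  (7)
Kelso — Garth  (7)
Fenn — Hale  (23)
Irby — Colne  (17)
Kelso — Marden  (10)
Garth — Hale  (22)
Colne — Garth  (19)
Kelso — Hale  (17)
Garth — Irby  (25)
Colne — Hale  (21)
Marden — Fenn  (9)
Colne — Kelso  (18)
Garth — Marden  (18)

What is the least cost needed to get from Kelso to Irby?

$25

Running Dijkstra from Kelso:
Kelso: 0
Garth: 7  (via Kelso)
Marden: 10  (via Kelso)
Colne: 17  (via Marden)
Hale: 17  (via Kelso)
Fenn: 19  (via Marden)
Irby: 25  (via Fenn)
Shortest route: Kelso → Marden → Fenn → Irby = $25.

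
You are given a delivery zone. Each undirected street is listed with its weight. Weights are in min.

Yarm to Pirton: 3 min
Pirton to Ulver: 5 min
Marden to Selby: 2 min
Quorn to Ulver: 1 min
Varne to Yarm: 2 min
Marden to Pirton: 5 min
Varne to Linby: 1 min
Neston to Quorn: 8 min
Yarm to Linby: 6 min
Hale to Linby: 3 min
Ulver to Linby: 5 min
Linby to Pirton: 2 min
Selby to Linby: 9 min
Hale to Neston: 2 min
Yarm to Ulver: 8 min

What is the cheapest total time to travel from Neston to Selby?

14 min

Compare a few routes:
Neston - Hale - Linby - Varne - Yarm - Pirton - Marden - Selby: 2+3+1+2+3+5+2 = 18
Neston - Hale - Linby - Selby: 2+3+9 = 14
Cheapest is Neston - Hale - Linby - Selby at 14 min.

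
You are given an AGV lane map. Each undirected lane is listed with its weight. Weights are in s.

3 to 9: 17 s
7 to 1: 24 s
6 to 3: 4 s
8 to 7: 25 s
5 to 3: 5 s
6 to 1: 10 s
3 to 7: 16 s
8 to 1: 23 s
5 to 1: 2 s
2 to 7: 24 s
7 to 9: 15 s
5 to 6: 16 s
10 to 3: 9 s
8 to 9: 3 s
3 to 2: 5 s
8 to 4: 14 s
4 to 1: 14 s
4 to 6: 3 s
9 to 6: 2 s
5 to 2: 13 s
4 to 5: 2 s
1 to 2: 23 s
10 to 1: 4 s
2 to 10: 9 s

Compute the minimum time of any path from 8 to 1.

12 s

Shortest distances from 8:
8: 0
9: 3  (via 8)
6: 5  (via 9)
4: 8  (via 6)
3: 9  (via 6)
5: 10  (via 4)
1: 12  (via 5)
Shortest route: 8–9–6–4–5–1 = 12 s.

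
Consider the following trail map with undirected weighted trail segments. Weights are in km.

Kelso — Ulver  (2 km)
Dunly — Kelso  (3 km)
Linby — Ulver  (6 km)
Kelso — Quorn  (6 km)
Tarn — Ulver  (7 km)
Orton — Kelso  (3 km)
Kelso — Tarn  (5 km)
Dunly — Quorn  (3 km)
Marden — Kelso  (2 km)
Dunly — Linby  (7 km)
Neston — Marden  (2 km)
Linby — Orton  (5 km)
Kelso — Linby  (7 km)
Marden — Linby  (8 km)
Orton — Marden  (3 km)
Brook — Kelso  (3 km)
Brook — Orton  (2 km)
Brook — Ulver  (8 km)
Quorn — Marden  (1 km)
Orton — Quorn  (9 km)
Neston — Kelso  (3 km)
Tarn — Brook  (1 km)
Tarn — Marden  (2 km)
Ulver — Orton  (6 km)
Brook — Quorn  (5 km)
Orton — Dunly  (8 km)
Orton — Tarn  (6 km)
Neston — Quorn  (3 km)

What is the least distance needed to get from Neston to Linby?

10 km

Settle nodes by increasing distance from Neston:
Neston: 0
Marden: 2  (via Neston)
Quorn: 3  (via Neston)
Kelso: 3  (via Neston)
Tarn: 4  (via Marden)
Orton: 5  (via Marden)
Ulver: 5  (via Kelso)
Brook: 5  (via Tarn)
Dunly: 6  (via Quorn)
Linby: 10  (via Marden)
Shortest route: Neston–Marden–Linby = 10 km.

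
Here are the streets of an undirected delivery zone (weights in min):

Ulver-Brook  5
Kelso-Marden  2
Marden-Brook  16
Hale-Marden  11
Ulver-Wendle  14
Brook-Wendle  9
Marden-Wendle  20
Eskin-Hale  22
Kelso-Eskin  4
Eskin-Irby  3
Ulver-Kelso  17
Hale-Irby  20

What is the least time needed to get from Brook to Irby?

Enumerating some paths:
Brook - Wendle - Marden - Kelso - Eskin - Irby: 9+20+2+4+3 = 38
Brook - Wendle - Ulver - Kelso - Eskin - Irby: 9+14+17+4+3 = 47
Brook - Marden - Kelso - Eskin - Irby: 16+2+4+3 = 25
Brook - Ulver - Kelso - Eskin - Irby: 5+17+4+3 = 29
Cheapest is Brook - Marden - Kelso - Eskin - Irby at 25 min.

25 min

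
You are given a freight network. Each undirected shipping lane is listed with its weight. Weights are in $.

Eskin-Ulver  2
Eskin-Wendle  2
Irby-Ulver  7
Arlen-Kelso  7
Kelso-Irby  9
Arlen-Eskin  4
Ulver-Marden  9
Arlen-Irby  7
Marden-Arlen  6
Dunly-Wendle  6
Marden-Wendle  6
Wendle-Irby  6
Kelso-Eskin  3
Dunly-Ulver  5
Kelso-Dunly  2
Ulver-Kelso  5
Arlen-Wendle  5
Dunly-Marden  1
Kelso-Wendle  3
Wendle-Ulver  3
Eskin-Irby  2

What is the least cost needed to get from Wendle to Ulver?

Settle nodes by increasing distance from Wendle:
Wendle: 0
Eskin: 2  (via Wendle)
Kelso: 3  (via Wendle)
Ulver: 3  (via Wendle)
Shortest route: Wendle → Ulver = $3.

$3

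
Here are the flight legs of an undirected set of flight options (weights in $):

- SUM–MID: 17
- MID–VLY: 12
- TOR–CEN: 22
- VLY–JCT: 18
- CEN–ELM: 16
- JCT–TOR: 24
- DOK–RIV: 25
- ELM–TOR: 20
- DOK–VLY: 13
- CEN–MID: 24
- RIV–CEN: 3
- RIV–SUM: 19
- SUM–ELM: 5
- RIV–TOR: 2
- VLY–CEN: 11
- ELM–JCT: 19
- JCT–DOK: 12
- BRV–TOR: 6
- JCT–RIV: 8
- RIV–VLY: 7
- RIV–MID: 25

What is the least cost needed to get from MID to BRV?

$27

Compare a few routes:
MID–VLY–RIV–TOR–BRV: 12+7+2+6 = 27
MID–RIV–TOR–BRV: 25+2+6 = 33
Cheapest is MID–VLY–RIV–TOR–BRV at $27.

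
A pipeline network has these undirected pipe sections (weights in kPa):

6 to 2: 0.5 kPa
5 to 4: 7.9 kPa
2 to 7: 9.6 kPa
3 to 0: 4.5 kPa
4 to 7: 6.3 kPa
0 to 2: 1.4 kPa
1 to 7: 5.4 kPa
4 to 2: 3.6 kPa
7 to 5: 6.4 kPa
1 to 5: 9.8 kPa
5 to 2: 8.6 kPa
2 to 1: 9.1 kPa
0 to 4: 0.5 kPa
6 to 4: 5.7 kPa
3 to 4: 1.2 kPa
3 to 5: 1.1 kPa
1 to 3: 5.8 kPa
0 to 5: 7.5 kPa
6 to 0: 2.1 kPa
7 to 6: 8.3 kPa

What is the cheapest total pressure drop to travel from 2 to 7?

8.2 kPa

Compare a few routes:
2–0–4–7: 1.4+0.5+6.3 = 8.2
2–6–7: 0.5+8.3 = 8.8
The minimum is 8.2 kPa via 2–0–4–7.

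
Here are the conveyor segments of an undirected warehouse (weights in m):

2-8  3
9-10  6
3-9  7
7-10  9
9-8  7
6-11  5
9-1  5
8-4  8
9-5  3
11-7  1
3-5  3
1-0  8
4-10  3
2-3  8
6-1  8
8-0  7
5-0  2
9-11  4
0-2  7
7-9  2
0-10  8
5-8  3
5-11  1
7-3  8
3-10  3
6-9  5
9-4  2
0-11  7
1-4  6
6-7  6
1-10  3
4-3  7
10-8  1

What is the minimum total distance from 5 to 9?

3 m

Settle nodes by increasing distance from 5:
5: 0
11: 1  (via 5)
0: 2  (via 5)
7: 2  (via 11)
3: 3  (via 5)
8: 3  (via 5)
9: 3  (via 5)
Shortest route: 5–9 = 3 m.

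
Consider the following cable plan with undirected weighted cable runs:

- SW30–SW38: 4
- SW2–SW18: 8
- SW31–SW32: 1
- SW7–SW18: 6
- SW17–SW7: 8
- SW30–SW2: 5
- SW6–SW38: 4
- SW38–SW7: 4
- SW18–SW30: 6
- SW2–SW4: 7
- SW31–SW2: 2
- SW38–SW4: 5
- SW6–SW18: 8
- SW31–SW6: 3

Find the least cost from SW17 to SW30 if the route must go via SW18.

Best SW17 to SW18: SW17–SW7–SW18 costing 14
Best SW18 to SW30: SW18–SW30 costing 6
Total via SW18: 14 + 6 = 20.

20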